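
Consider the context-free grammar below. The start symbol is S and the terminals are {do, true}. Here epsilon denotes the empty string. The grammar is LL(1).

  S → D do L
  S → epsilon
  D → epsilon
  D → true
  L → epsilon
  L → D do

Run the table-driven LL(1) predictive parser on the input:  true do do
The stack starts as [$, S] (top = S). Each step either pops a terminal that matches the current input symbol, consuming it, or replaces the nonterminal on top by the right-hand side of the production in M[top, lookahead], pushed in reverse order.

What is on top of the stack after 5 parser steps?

D

     Stack        Input         Action
  1  $ S          true do do $  expand S → D do L
  2  $ L do D     true do do $  expand D → true
  3  $ L do true  true do do $  match true
  4  $ L do       do do $       match do
  5  $ L          do $          expand L → D do
Stack after step 5: $ do D (top = D).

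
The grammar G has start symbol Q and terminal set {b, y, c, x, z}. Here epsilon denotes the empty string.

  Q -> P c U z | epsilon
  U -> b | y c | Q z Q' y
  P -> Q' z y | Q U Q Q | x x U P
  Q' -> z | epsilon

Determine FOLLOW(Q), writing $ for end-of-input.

{$, b, c, x, y, z}

FIRST(Q') = {epsilon, z}
FIRST(Q) = {epsilon, b, x, y, z}  (via P c U z)
FIRST(U) = {b, x, y, z}  (via Q z Q' y)
FIRST(P) = {b, x, y, z}  (via Q' z y, Q U Q Q)
FOLLOW(Q) includes $ since Q is the start symbol.
FOLLOW(P): in Q->P c U z, P is followed by c U z with FIRST {c}; in P->x x U P, the suffix after P is empty (adds nothing new). Thus FOLLOW(P) = {c}.
FOLLOW(Q): in U->Q z Q' y, Q is followed by z Q' y with FIRST {z}; in P->Q U Q Q (occurrence 1), Q is followed by U Q Q with FIRST {b, x, y, z}; in P->Q U Q Q (occurrence 2), Q is followed by Q with FIRST {epsilon, b, x, y, z}; in P->Q U Q Q (occurrence 2), the suffix after Q is nullable, so FOLLOW(Q) ⊇ FOLLOW(P) = {c}; in P->Q U Q Q (occurrence 3), the suffix after Q is empty, so FOLLOW(Q) ⊇ FOLLOW(P) = {c}. Thus FOLLOW(Q) = {$, b, c, x, y, z}.
FOLLOW(U): in Q->P c U z, U is followed by z with FIRST {z}; in P->Q U Q Q, U is followed by Q Q with FIRST {epsilon, b, x, y, z}; in P->Q U Q Q, the suffix after U is nullable, so FOLLOW(U) ⊇ FOLLOW(P) = {c}; in P->x x U P, U is followed by P with FIRST {b, x, y, z}. Thus FOLLOW(U) = {b, c, x, y, z}.
FOLLOW(Q'): in U->Q z Q' y, Q' is followed by y with FIRST {y}; in P->Q' z y, Q' is followed by z y with FIRST {z}. Thus FOLLOW(Q') = {y, z}.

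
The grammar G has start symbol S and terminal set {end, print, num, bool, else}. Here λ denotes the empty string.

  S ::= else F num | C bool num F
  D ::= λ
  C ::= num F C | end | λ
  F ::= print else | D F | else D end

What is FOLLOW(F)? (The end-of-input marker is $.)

{$, bool, end, num}

FIRST(D): from D::=λ we get {λ}. So FIRST(D) = {λ}.
FIRST(C): from C::=num F C we get {num}; from C::=end we get {end}; from C::=λ we get {λ}. So FIRST(C) = {λ, end, num}.
FIRST(S): from S::=else F num we get {else}; from S::=C bool num F we get {bool, end, num}. So FIRST(S) = {bool, else, end, num}.
FIRST(F): from F::=print else we get {print}; from F::=D F we get {else, print}; from F::=else D end we get {else}. So FIRST(F) = {else, print}.
FOLLOW(S) includes $ since S is the start symbol.
FOLLOW(S): S appears on no right-hand side. Thus FOLLOW(S) = {$}.
FOLLOW(D): in F::=D F, D is followed by F with FIRST {else, print}; in F::=else D end, D is followed by end with FIRST {end}. Thus FOLLOW(D) = {else, end, print}.
FOLLOW(C): in S::=C bool num F, C is followed by bool num F with FIRST {bool}; in C::=num F C, the suffix after C is empty (adds nothing new). Thus FOLLOW(C) = {bool}.
FOLLOW(F): in S::=else F num, F is followed by num with FIRST {num}; in S::=C bool num F, the suffix after F is empty, so FOLLOW(F) ⊇ FOLLOW(S) = {$}; in C::=num F C, F is followed by C with FIRST {λ, end, num}; in C::=num F C, the suffix after F is nullable, so FOLLOW(F) ⊇ FOLLOW(C) = {bool}; in F::=D F, the suffix after F is empty (adds nothing new). Thus FOLLOW(F) = {$, bool, end, num}.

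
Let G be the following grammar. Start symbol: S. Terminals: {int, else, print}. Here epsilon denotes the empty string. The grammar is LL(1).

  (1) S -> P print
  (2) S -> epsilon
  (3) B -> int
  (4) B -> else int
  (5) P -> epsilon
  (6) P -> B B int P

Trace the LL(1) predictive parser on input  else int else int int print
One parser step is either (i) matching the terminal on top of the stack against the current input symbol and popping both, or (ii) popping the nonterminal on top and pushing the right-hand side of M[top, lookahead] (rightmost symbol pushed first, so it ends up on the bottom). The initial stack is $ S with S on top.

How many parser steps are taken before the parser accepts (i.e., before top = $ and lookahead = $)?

11

step 1: stack=$ S  input=else int else int int print $  — expand S -> P print
step 2: stack=$ print P  input=else int else int int print $  — expand P -> B B int P
step 3: stack=$ print P int B B  input=else int else int int print $  — expand B -> else int
step 4: stack=$ print P int B int else  input=else int else int int print $  — match else
step 5: stack=$ print P int B int  input=int else int int print $  — match int
step 6: stack=$ print P int B  input=else int int print $  — expand B -> else int
step 7: stack=$ print P int int else  input=else int int print $  — match else
step 8: stack=$ print P int int  input=int int print $  — match int
step 9: stack=$ print P int  input=int print $  — match int
step 10: stack=$ print P  input=print $  — expand P -> epsilon
step 11: stack=$ print  input=print $  — match print
Accept reached after 11 steps.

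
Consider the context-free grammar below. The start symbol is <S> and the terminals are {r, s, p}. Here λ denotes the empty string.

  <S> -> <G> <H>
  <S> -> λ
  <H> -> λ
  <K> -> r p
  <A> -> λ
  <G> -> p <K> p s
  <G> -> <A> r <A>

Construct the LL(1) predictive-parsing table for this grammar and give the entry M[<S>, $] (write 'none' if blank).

FIRST(<H>): from <H>->λ we get {λ}. So FIRST(<H>) = {λ}.
FIRST(<K>): from <K>->r p we get {r}. So FIRST(<K>) = {r}.
FIRST(<A>): from <A>->λ we get {λ}. So FIRST(<A>) = {λ}.
FIRST(<G>): from <G>->p <K> p s we get {p}; from <G>-><A> r <A> we get {r}. So FIRST(<G>) = {p, r}.
FIRST(<S>): from <S>-><G> <H> we get {p, r}; from <S>->λ we get {λ}. So FIRST(<S>) = {λ, p, r}.
FOLLOW(<S>) includes $ since <S> is the start symbol.
FOLLOW(<S>): <S> appears on no right-hand side. Thus FOLLOW(<S>) = {$}.
For <S> -> <G> <H>: FIRST(<G> <H>) = {p, r}, so it goes in M[<S>, t] for t ∈ {p, r}.
For <S> -> λ: FIRST(λ) = {λ}, so it goes in M[<S>, t] for t ∈ {}; since λ ∈ FIRST, also for every t ∈ FOLLOW(<S>) = {$}.

<S> -> λ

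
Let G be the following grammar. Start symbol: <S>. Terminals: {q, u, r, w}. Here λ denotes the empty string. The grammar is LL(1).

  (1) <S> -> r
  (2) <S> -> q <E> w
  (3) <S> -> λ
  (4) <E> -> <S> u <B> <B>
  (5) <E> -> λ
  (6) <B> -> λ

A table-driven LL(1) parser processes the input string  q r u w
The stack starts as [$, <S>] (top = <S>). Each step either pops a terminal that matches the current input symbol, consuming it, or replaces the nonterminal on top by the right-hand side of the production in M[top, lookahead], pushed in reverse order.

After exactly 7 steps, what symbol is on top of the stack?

<B>

     Stack              Input      Action
  1  $ <S>              q r u w $  expand <S> -> q <E> w
  2  $ w <E> q          q r u w $  match q
  3  $ w <E>            r u w $    expand <E> -> <S> u <B> <B>
  4  $ w <B> <B> u <S>  r u w $    expand <S> -> r
  5  $ w <B> <B> u r    r u w $    match r
  6  $ w <B> <B> u      u w $      match u
  7  $ w <B> <B>        w $        expand <B> -> λ
Stack after step 7: $ w <B> (top = <B>).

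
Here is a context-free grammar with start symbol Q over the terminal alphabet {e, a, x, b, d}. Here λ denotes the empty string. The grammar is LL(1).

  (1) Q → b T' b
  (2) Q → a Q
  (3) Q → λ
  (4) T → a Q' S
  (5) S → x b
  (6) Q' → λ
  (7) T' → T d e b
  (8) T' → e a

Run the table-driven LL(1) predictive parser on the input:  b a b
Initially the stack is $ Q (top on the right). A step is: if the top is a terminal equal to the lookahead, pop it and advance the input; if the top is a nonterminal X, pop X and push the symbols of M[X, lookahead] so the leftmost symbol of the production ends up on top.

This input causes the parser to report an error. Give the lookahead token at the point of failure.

step 1: stack=$ Q  input=b a b $  — expand Q → b T' b
step 2: stack=$ b T' b  input=b a b $  — match b
step 3: stack=$ b T'  input=a b $  — expand T' → T d e b
step 4: stack=$ b b e d T  input=a b $  — expand T → a Q' S
step 5: stack=$ b b e d S Q' a  input=a b $  — match a
step 6: stack=$ b b e d S Q'  input=b $  — error: M[Q', b] is empty

b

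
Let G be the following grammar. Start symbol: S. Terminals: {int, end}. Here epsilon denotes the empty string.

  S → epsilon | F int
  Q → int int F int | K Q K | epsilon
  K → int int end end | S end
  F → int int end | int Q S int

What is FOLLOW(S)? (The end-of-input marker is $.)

FIRST(F): from F→int int end we get {int}; from F→int Q S int we get {int}. So FIRST(F) = {int}.
FIRST(S): from S→epsilon we get {epsilon}; from S→F int we get {int}. So FIRST(S) = {epsilon, int}.
FIRST(K): from K→int int end end we get {int}; from K→S end we get {end, int}. So FIRST(K) = {end, int}.
FIRST(Q): from Q→int int F int we get {int}; from Q→K Q K we get {end, int}; from Q→epsilon we get {epsilon}. So FIRST(Q) = {epsilon, end, int}.
FOLLOW(S) includes $ since S is the start symbol.
FOLLOW(S): in K→S end, S is followed by end with FIRST {end}; in F→int Q S int, S is followed by int with FIRST {int}. Thus FOLLOW(S) = {$, end, int}.
FOLLOW(Q): in Q→K Q K, Q is followed by K with FIRST {end, int}; in F→int Q S int, Q is followed by S int with FIRST {int}. Thus FOLLOW(Q) = {end, int}.
FOLLOW(K): in Q→K Q K (occurrence 1), K is followed by Q K with FIRST {end, int}; in Q→K Q K (occurrence 2), the suffix after K is empty, so FOLLOW(K) ⊇ FOLLOW(Q) = {end, int}. Thus FOLLOW(K) = {end, int}.
FOLLOW(F): in S→F int, F is followed by int with FIRST {int}; in Q→int int F int, F is followed by int with FIRST {int}. Thus FOLLOW(F) = {int}.

{$, end, int}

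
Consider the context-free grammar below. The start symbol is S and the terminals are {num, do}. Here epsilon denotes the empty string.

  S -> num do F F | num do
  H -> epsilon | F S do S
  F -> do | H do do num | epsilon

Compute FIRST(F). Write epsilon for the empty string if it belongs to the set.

{epsilon, do, num}

FIRST(S) = {num}
FIRST(H) = {epsilon, do, num}  (via F S do S)
FIRST(F) = {epsilon, do, num}  (via H do do num)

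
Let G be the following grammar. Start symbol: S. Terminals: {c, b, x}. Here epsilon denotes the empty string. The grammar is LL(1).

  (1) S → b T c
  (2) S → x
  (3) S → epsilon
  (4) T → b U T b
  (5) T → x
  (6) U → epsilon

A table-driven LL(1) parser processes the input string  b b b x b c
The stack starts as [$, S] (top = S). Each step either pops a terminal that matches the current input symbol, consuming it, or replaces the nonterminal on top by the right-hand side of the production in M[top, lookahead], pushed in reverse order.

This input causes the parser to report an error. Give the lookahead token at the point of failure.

step 1: stack=$ S  input=b b b x b c $  — expand S → b T c
step 2: stack=$ c T b  input=b b b x b c $  — match b
step 3: stack=$ c T  input=b b x b c $  — expand T → b U T b
step 4: stack=$ c b T U b  input=b b x b c $  — match b
step 5: stack=$ c b T U  input=b x b c $  — expand U → epsilon
step 6: stack=$ c b T  input=b x b c $  — expand T → b U T b
step 7: stack=$ c b b T U b  input=b x b c $  — match b
step 8: stack=$ c b b T U  input=x b c $  — expand U → epsilon
step 9: stack=$ c b b T  input=x b c $  — expand T → x
step 10: stack=$ c b b x  input=x b c $  — match x
step 11: stack=$ c b b  input=b c $  — match b
step 12: stack=$ c b  input=c $  — error: top is terminal b but lookahead is c

c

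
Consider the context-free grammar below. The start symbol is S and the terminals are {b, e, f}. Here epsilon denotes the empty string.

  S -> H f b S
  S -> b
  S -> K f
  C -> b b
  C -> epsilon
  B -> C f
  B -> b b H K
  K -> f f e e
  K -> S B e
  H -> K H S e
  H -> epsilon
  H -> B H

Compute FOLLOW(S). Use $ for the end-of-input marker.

FIRST(C) = {epsilon, b}
FIRST(B) = {b, f}  (via C f)
FIRST(S) = {b, f}  (via H f b S, K f)
FIRST(K) = {b, f}  (via S B e)
FIRST(H) = {epsilon, b, f}  (via K H S e, B H)
FOLLOW(S) includes $ since S is the start symbol.
FOLLOW(S): in S->H f b S, the suffix after S is empty (adds nothing new); in K->S B e, S is followed by B e with FIRST {b, f}; in H->K H S e, S is followed by e with FIRST {e}. Thus FOLLOW(S) = {$, b, e, f}.
FOLLOW(C): in B->C f, C is followed by f with FIRST {f}. Thus FOLLOW(C) = {f}.
FOLLOW(H): in S->H f b S, H is followed by f b S with FIRST {f}; in B->b b H K, H is followed by K with FIRST {b, f}; in H->K H S e, H is followed by S e with FIRST {b, f}; in H->B H, the suffix after H is empty (adds nothing new). Thus FOLLOW(H) = {b, f}.
FOLLOW(B): in K->S B e, B is followed by e with FIRST {e}; in H->B H, B is followed by H with FIRST {epsilon, b, f}; in H->B H, the suffix after B is nullable, so FOLLOW(B) ⊇ FOLLOW(H) = {b, f}. Thus FOLLOW(B) = {b, e, f}.
FOLLOW(K): in S->K f, K is followed by f with FIRST {f}; in B->b b H K, the suffix after K is empty, so FOLLOW(K) ⊇ FOLLOW(B) = {b, e, f}; in H->K H S e, K is followed by H S e with FIRST {b, f}. Thus FOLLOW(K) = {b, e, f}.

{$, b, e, f}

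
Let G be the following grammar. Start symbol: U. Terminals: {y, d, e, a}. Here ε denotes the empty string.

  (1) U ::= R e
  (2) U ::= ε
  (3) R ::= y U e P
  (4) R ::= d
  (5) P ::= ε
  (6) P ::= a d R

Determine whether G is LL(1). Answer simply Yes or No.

FIRST(U) = {ε, d, y}
FIRST(R) = {d, y}
FIRST(P) = {ε, a}
FOLLOW(U) = {$, e}
FOLLOW(R) = {e}
FOLLOW(P) = {e}
Each cell of M receives at most one production.

Yes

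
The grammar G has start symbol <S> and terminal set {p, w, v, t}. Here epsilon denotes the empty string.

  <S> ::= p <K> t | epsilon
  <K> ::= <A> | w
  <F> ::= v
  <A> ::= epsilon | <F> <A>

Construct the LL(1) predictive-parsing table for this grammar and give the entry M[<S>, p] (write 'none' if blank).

<S> ::= p <K> t

FIRST(<S>) = {epsilon, p}
FIRST(<F>) = {v}
FIRST(<A>) = {epsilon, v}  (via <F> <A>)
FIRST(<K>) = {epsilon, v, w}  (via <A>)
FOLLOW(<S>) includes $ since <S> is the start symbol.
FOLLOW(<S>): <S> appears on no right-hand side. Thus FOLLOW(<S>) = {$}.
For <S> ::= p <K> t: FIRST(p <K> t) = {p}, so it goes in M[<S>, t] for t ∈ {p}.
For <S> ::= epsilon: FIRST(epsilon) = {epsilon}, so it goes in M[<S>, t] for t ∈ {}; since epsilon ∈ FIRST, also for every t ∈ FOLLOW(<S>) = {$}.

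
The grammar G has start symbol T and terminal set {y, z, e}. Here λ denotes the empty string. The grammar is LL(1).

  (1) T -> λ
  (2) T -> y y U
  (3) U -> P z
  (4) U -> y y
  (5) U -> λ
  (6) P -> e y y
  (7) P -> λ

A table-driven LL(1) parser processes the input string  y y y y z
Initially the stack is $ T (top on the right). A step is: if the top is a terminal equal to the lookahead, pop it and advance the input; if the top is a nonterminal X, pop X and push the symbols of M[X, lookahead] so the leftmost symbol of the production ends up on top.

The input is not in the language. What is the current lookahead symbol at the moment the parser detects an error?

z

     Stack    Input        Action
  1  $ T      y y y y z $  expand T -> y y U
  2  $ U y y  y y y y z $  match y
  3  $ U y    y y y z $    match y
  4  $ U      y y z $      expand U -> y y
  5  $ y y    y y z $      match y
  6  $ y      y z $        match y
  7  $        z $          error: stack empty but input remains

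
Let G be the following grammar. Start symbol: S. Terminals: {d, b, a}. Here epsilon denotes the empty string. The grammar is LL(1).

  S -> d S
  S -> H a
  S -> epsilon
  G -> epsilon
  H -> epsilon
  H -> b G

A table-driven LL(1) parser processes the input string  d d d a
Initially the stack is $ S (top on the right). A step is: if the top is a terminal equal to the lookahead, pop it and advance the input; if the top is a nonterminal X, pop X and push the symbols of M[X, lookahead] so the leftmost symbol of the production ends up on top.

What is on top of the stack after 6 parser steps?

S

     Stack  Input      Action
  1  $ S    d d d a $  expand S -> d S
  2  $ S d  d d d a $  match d
  3  $ S    d d a $    expand S -> d S
  4  $ S d  d d a $    match d
  5  $ S    d a $      expand S -> d S
  6  $ S d  d a $      match d
Stack after step 6: $ S (top = S).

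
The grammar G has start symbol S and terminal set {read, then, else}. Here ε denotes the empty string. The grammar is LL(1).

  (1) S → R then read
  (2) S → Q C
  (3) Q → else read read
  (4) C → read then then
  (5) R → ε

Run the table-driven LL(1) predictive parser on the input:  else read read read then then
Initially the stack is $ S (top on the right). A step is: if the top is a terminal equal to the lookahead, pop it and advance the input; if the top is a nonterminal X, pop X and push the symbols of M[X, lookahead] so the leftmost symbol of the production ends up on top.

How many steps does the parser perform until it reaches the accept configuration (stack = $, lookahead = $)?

step 1: stack=$ S  input=else read read read then then $  — expand S → Q C
step 2: stack=$ C Q  input=else read read read then then $  — expand Q → else read read
step 3: stack=$ C read read else  input=else read read read then then $  — match else
step 4: stack=$ C read read  input=read read read then then $  — match read
step 5: stack=$ C read  input=read read then then $  — match read
step 6: stack=$ C  input=read then then $  — expand C → read then then
step 7: stack=$ then then read  input=read then then $  — match read
step 8: stack=$ then then  input=then then $  — match then
step 9: stack=$ then  input=then $  — match then
Accept reached after 9 steps.

9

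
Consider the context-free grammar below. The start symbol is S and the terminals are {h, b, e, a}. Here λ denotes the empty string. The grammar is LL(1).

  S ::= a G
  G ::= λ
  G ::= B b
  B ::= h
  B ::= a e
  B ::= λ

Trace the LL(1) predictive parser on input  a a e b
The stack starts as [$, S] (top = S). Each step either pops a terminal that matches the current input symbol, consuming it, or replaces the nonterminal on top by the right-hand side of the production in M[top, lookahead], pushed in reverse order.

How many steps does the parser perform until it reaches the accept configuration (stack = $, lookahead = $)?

step 1: stack=$ S  input=a a e b $  — expand S ::= a G
step 2: stack=$ G a  input=a a e b $  — match a
step 3: stack=$ G  input=a e b $  — expand G ::= B b
step 4: stack=$ b B  input=a e b $  — expand B ::= a e
step 5: stack=$ b e a  input=a e b $  — match a
step 6: stack=$ b e  input=e b $  — match e
step 7: stack=$ b  input=b $  — match b
Accept reached after 7 steps.

7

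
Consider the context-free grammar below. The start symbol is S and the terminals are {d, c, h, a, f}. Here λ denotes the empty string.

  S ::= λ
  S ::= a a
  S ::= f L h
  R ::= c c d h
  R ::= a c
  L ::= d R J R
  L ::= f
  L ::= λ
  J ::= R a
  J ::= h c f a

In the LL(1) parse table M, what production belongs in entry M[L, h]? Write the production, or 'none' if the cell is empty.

FIRST(S): from S::=λ we get {λ}; from S::=a a we get {a}; from S::=f L h we get {f}. So FIRST(S) = {λ, a, f}.
FIRST(R): from R::=c c d h we get {c}; from R::=a c we get {a}. So FIRST(R) = {a, c}.
FIRST(L): from L::=d R J R we get {d}; from L::=f we get {f}; from L::=λ we get {λ}. So FIRST(L) = {λ, d, f}.
FIRST(J): from J::=R a we get {a, c}; from J::=h c f a we get {h}. So FIRST(J) = {a, c, h}.
FOLLOW(S) includes $ since S is the start symbol.
FOLLOW(L): in S::=f L h, L is followed by h with FIRST {h}. Thus FOLLOW(L) = {h}.
For L ::= d R J R: FIRST(d R J R) = {d}, so it goes in M[L, t] for t ∈ {d}.
For L ::= f: FIRST(f) = {f}, so it goes in M[L, t] for t ∈ {f}.
For L ::= λ: FIRST(λ) = {λ}, so it goes in M[L, t] for t ∈ {}; since λ ∈ FIRST, also for every t ∈ FOLLOW(L) = {h}.

L ::= λ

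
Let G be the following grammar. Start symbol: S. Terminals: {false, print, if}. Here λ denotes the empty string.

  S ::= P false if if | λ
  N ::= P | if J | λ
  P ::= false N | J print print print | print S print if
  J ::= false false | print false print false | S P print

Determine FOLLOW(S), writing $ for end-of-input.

{$, false, print}

FIRST(S) = {λ, false, print}  (via P false if if)
FIRST(N) = {λ, false, if, print}  (via P)
FIRST(P) = {false, print}  (via J print print print)
FIRST(J) = {false, print}  (via S P print)
FOLLOW(S) includes $ since S is the start symbol.
FOLLOW(S): in P::=print S print if, S is followed by print if with FIRST {print}; in J::=S P print, S is followed by P print with FIRST {false, print}. Thus FOLLOW(S) = {$, false, print}.
FOLLOW(N): in P::=false N, the suffix after N is empty, so FOLLOW(N) ⊇ FOLLOW(P) = {false, print}. Thus FOLLOW(N) = {false, print}.
FOLLOW(P): in S::=P false if if, P is followed by false if if with FIRST {false}; in N::=P, the suffix after P is empty, so FOLLOW(P) ⊇ FOLLOW(N) = {false, print}; in J::=S P print, P is followed by print with FIRST {print}. Thus FOLLOW(P) = {false, print}.
FOLLOW(J): in N::=if J, the suffix after J is empty, so FOLLOW(J) ⊇ FOLLOW(N) = {false, print}; in P::=J print print print, J is followed by print print print with FIRST {print}. Thus FOLLOW(J) = {false, print}.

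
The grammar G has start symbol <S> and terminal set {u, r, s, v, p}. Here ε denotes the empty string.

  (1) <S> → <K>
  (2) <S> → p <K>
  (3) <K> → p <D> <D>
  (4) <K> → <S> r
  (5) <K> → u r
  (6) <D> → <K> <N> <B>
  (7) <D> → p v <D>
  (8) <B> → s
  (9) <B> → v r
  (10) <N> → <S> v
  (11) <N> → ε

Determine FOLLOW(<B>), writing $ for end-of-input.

FIRST(<B>) = {s, v}
FIRST(<S>) = {p, u}  (via <K>)
FIRST(<K>) = {p, u}  (via <S> r)
FIRST(<N>) = {ε, p, u}  (via <S> v)
FIRST(<D>) = {p, u}  (via <K> <N> <B>)
FOLLOW(<S>) includes $ since <S> is the start symbol.
FOLLOW(<S>): in <K>→<S> r, <S> is followed by r with FIRST {r}; in <N>→<S> v, <S> is followed by v with FIRST {v}. Thus FOLLOW(<S>) = {$, r, v}.
FOLLOW(<K>): in <S>→<K>, the suffix after <K> is empty, so FOLLOW(<K>) ⊇ FOLLOW(<S>) = {$, r, v}; in <S>→p <K>, the suffix after <K> is empty, so FOLLOW(<K>) ⊇ FOLLOW(<S>) = {$, r, v}; in <D>→<K> <N> <B>, <K> is followed by <N> <B> with FIRST {p, s, u, v}. Thus FOLLOW(<K>) = {$, p, r, s, u, v}.
FOLLOW(<D>): in <K>→p <D> <D> (occurrence 1), <D> is followed by <D> with FIRST {p, u}; in <K>→p <D> <D> (occurrence 2), the suffix after <D> is empty, so FOLLOW(<D>) ⊇ FOLLOW(<K>) = {$, p, r, s, u, v}; in <D>→p v <D>, the suffix after <D> is empty (adds nothing new). Thus FOLLOW(<D>) = {$, p, r, s, u, v}.
FOLLOW(<B>): in <D>→<K> <N> <B>, the suffix after <B> is empty, so FOLLOW(<B>) ⊇ FOLLOW(<D>) = {$, p, r, s, u, v}. Thus FOLLOW(<B>) = {$, p, r, s, u, v}.
FOLLOW(<N>): in <D>→<K> <N> <B>, <N> is followed by <B> with FIRST {s, v}. Thus FOLLOW(<N>) = {s, v}.

{$, p, r, s, u, v}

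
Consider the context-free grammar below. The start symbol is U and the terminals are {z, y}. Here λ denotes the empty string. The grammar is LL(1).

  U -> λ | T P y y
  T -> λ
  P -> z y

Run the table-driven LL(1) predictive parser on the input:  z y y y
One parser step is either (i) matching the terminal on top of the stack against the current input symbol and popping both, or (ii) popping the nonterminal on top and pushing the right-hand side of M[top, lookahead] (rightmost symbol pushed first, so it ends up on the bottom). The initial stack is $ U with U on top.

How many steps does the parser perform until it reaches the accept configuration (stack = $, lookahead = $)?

7

step 1: stack=$ U  input=z y y y $  — expand U -> T P y y
step 2: stack=$ y y P T  input=z y y y $  — expand T -> λ
step 3: stack=$ y y P  input=z y y y $  — expand P -> z y
step 4: stack=$ y y y z  input=z y y y $  — match z
step 5: stack=$ y y y  input=y y y $  — match y
step 6: stack=$ y y  input=y y $  — match y
step 7: stack=$ y  input=y $  — match y
Accept reached after 7 steps.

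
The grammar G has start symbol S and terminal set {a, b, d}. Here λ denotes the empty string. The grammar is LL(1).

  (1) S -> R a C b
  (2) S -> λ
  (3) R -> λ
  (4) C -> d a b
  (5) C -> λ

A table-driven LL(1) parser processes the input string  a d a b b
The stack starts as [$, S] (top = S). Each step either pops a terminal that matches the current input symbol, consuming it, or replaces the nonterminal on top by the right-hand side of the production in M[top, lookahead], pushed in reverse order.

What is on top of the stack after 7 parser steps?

b

     Stack      Input        Action
  1  $ S        a d a b b $  expand S -> R a C b
  2  $ b C a R  a d a b b $  expand R -> λ
  3  $ b C a    a d a b b $  match a
  4  $ b C      d a b b $    expand C -> d a b
  5  $ b b a d  d a b b $    match d
  6  $ b b a    a b b $      match a
  7  $ b b      b b $        match b
Stack after step 7: $ b (top = b).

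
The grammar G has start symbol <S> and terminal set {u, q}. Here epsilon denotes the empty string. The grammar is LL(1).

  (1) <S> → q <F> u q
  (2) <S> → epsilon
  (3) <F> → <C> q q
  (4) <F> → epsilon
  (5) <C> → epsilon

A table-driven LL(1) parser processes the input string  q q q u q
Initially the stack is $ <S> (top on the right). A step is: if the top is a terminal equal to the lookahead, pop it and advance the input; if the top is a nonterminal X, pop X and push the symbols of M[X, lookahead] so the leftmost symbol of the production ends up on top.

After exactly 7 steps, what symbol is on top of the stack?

step 1: stack=$ <S>  input=q q q u q $  — expand <S> → q <F> u q
step 2: stack=$ q u <F> q  input=q q q u q $  — match q
step 3: stack=$ q u <F>  input=q q u q $  — expand <F> → <C> q q
step 4: stack=$ q u q q <C>  input=q q u q $  — expand <C> → epsilon
step 5: stack=$ q u q q  input=q q u q $  — match q
step 6: stack=$ q u q  input=q u q $  — match q
step 7: stack=$ q u  input=u q $  — match u
Stack after step 7: $ q (top = q).

q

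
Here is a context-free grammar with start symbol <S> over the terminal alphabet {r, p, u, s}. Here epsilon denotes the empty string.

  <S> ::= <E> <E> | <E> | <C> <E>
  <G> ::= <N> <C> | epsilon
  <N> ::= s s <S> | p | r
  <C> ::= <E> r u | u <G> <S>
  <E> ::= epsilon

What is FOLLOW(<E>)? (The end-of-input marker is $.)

{$, r, u}

FIRST(<N>): from <N>::=s s <S> we get {s}; from <N>::=p we get {p}; from <N>::=r we get {r}. So FIRST(<N>) = {p, r, s}.
FIRST(<E>): from <E>::=epsilon we get {epsilon}. So FIRST(<E>) = {epsilon}.
FIRST(<G>): from <G>::=<N> <C> we get {p, r, s}; from <G>::=epsilon we get {epsilon}. So FIRST(<G>) = {epsilon, p, r, s}.
FIRST(<C>): from <C>::=<E> r u we get {r}; from <C>::=u <G> <S> we get {u}. So FIRST(<C>) = {r, u}.
FIRST(<S>): from <S>::=<E> <E> we get {epsilon}; from <S>::=<E> we get {epsilon}; from <S>::=<C> <E> we get {r, u}. So FIRST(<S>) = {epsilon, r, u}.
FOLLOW(<S>) includes $ since <S> is the start symbol.
FOLLOW(<N>): in <G>::=<N> <C>, <N> is followed by <C> with FIRST {r, u}. Thus FOLLOW(<N>) = {r, u}.
FOLLOW(<S>): in <N>::=s s <S>, the suffix after <S> is empty, so FOLLOW(<S>) ⊇ FOLLOW(<N>) = {r, u}; in <C>::=u <G> <S>, the suffix after <S> is empty, so FOLLOW(<S>) ⊇ FOLLOW(<C>) = {$, r, u}. Thus FOLLOW(<S>) = {$, r, u}.
FOLLOW(<E>): in <S>::=<E> <E> (occurrence 1), <E> is followed by <E> with FIRST {epsilon}; in <S>::=<E> <E> (occurrence 1), the suffix after <E> is nullable, so FOLLOW(<E>) ⊇ FOLLOW(<S>) = {$, r, u}; in <S>::=<E> <E> (occurrence 2), the suffix after <E> is empty, so FOLLOW(<E>) ⊇ FOLLOW(<S>) = {$, r, u}; in <S>::=<E>, the suffix after <E> is empty, so FOLLOW(<E>) ⊇ FOLLOW(<S>) = {$, r, u}; in <S>::=<C> <E>, the suffix after <E> is empty, so FOLLOW(<E>) ⊇ FOLLOW(<S>) = {$, r, u}; in <C>::=<E> r u, <E> is followed by r u with FIRST {r}. Thus FOLLOW(<E>) = {$, r, u}.
FOLLOW(<G>): in <C>::=u <G> <S>, <G> is followed by <S> with FIRST {epsilon, r, u}; in <C>::=u <G> <S>, the suffix after <G> is nullable, so FOLLOW(<G>) ⊇ FOLLOW(<C>) = {$, r, u}. Thus FOLLOW(<G>) = {$, r, u}.
FOLLOW(<C>): in <S>::=<C> <E>, <C> is followed by <E> with FIRST {epsilon}; in <S>::=<C> <E>, the suffix after <C> is nullable, so FOLLOW(<C>) ⊇ FOLLOW(<S>) = {$, r, u}; in <G>::=<N> <C>, the suffix after <C> is empty, so FOLLOW(<C>) ⊇ FOLLOW(<G>) = {$, r, u}. Thus FOLLOW(<C>) = {$, r, u}.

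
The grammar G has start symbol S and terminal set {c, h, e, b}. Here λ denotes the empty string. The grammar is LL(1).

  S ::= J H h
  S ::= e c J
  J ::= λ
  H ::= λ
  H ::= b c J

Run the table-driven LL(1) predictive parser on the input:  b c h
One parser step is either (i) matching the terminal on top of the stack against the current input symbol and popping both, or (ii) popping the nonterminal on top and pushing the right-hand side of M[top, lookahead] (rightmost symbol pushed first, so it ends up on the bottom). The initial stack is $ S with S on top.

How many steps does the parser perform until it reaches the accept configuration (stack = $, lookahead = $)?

     Stack      Input    Action
  1  $ S        b c h $  expand S ::= J H h
  2  $ h H J    b c h $  expand J ::= λ
  3  $ h H      b c h $  expand H ::= b c J
  4  $ h J c b  b c h $  match b
  5  $ h J c    c h $    match c
  6  $ h J      h $      expand J ::= λ
  7  $ h        h $      match h
Accept reached after 7 steps.

7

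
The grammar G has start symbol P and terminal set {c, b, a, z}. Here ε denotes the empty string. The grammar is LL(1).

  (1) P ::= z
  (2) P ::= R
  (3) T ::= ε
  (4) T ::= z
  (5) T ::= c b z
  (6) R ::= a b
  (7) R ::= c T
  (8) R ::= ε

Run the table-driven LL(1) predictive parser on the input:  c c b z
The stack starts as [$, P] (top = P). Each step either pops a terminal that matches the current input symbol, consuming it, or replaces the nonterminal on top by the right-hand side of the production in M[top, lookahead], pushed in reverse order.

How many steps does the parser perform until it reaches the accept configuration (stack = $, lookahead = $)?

7

     Stack    Input      Action
  1  $ P      c c b z $  expand P ::= R
  2  $ R      c c b z $  expand R ::= c T
  3  $ T c    c c b z $  match c
  4  $ T      c b z $    expand T ::= c b z
  5  $ z b c  c b z $    match c
  6  $ z b    b z $      match b
  7  $ z      z $        match z
Accept reached after 7 steps.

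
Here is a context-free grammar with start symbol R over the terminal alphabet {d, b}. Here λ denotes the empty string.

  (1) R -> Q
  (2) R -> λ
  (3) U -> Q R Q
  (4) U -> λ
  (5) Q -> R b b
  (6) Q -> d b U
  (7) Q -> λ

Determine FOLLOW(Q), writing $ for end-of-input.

{$, b, d}

FIRST(R) = {λ, b, d}  (via Q)
FIRST(Q) = {λ, b, d}  (via R b b)
FIRST(U) = {λ, b, d}  (via Q R Q)
FOLLOW(R) includes $ since R is the start symbol.
FOLLOW(R): in U->Q R Q, R is followed by Q with FIRST {λ, b, d}; in U->Q R Q, the suffix after R is nullable, so FOLLOW(R) ⊇ FOLLOW(U) = {$, b, d}; in Q->R b b, R is followed by b b with FIRST {b}. Thus FOLLOW(R) = {$, b, d}.
FOLLOW(U): in Q->d b U, the suffix after U is empty, so FOLLOW(U) ⊇ FOLLOW(Q) = {$, b, d}. Thus FOLLOW(U) = {$, b, d}.
FOLLOW(Q): in R->Q, the suffix after Q is empty, so FOLLOW(Q) ⊇ FOLLOW(R) = {$, b, d}; in U->Q R Q (occurrence 1), Q is followed by R Q with FIRST {λ, b, d}; in U->Q R Q (occurrence 1), the suffix after Q is nullable, so FOLLOW(Q) ⊇ FOLLOW(U) = {$, b, d}; in U->Q R Q (occurrence 2), the suffix after Q is empty, so FOLLOW(Q) ⊇ FOLLOW(U) = {$, b, d}. Thus FOLLOW(Q) = {$, b, d}.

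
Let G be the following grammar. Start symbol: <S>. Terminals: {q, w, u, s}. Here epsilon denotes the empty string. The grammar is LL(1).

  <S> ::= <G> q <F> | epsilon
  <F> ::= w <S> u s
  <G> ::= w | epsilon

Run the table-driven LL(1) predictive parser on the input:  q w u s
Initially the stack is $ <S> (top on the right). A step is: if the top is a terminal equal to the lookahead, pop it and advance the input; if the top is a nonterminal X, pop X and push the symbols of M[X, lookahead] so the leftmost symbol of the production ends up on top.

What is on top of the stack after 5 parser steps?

<S>

     Stack        Input      Action
  1  $ <S>        q w u s $  expand <S> ::= <G> q <F>
  2  $ <F> q <G>  q w u s $  expand <G> ::= epsilon
  3  $ <F> q      q w u s $  match q
  4  $ <F>        w u s $    expand <F> ::= w <S> u s
  5  $ s u <S> w  w u s $    match w
Stack after step 5: $ s u <S> (top = <S>).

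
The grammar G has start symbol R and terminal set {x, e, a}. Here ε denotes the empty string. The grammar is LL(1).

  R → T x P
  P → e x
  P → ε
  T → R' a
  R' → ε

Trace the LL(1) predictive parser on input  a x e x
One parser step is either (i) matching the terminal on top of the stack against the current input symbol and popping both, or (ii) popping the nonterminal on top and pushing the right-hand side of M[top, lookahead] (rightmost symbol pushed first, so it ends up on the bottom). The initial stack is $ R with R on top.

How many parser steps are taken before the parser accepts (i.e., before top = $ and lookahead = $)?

     Stack       Input      Action
  1  $ R         a x e x $  expand R → T x P
  2  $ P x T     a x e x $  expand T → R' a
  3  $ P x a R'  a x e x $  expand R' → ε
  4  $ P x a     a x e x $  match a
  5  $ P x       x e x $    match x
  6  $ P         e x $      expand P → e x
  7  $ x e       e x $      match e
  8  $ x         x $        match x
Accept reached after 8 steps.

8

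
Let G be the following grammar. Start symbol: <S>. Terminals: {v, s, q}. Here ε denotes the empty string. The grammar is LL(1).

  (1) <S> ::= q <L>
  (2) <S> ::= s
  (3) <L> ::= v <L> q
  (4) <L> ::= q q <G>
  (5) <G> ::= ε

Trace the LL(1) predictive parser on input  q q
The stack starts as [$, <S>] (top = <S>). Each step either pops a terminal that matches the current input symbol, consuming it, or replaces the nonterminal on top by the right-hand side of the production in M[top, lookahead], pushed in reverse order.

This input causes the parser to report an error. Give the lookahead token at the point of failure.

$

     Stack      Input  Action
  1  $ <S>      q q $  expand <S> ::= q <L>
  2  $ <L> q    q q $  match q
  3  $ <L>      q $    expand <L> ::= q q <G>
  4  $ <G> q q  q $    match q
  5  $ <G> q    $      error: top is terminal q but lookahead is $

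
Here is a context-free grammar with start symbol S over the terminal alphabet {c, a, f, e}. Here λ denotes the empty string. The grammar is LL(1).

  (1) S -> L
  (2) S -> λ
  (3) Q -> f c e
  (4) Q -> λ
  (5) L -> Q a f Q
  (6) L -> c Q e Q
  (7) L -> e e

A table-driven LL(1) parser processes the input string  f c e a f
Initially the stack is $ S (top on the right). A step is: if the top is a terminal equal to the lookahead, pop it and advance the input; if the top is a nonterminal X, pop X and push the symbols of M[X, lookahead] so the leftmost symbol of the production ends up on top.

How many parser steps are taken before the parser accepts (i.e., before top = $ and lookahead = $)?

9

step 1: stack=$ S  input=f c e a f $  — expand S -> L
step 2: stack=$ L  input=f c e a f $  — expand L -> Q a f Q
step 3: stack=$ Q f a Q  input=f c e a f $  — expand Q -> f c e
step 4: stack=$ Q f a e c f  input=f c e a f $  — match f
step 5: stack=$ Q f a e c  input=c e a f $  — match c
step 6: stack=$ Q f a e  input=e a f $  — match e
step 7: stack=$ Q f a  input=a f $  — match a
step 8: stack=$ Q f  input=f $  — match f
step 9: stack=$ Q  input=$  — expand Q -> λ
Accept reached after 9 steps.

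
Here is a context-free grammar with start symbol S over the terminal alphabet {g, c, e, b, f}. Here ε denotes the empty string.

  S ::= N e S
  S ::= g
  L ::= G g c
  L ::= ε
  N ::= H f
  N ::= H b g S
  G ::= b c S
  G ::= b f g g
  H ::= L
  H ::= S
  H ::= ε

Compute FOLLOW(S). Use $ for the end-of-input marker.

{$, b, e, f, g}

FIRST(G) = {b}
FIRST(L) = {ε, b}  (via G g c)
FIRST(S) = {b, f, g}  (via N e S)
FIRST(H) = {ε, b, f, g}  (via L, S)
FIRST(N) = {b, f, g}  (via H f, H b g S)
FOLLOW(S) includes $ since S is the start symbol.
FOLLOW(N): in S::=N e S, N is followed by e S with FIRST {e}. Thus FOLLOW(N) = {e}.
FOLLOW(G): in L::=G g c, G is followed by g c with FIRST {g}. Thus FOLLOW(G) = {g}.
FOLLOW(H): in N::=H f, H is followed by f with FIRST {f}; in N::=H b g S, H is followed by b g S with FIRST {b}. Thus FOLLOW(H) = {b, f}.
FOLLOW(S): in S::=N e S, the suffix after S is empty (adds nothing new); in N::=H b g S, the suffix after S is empty, so FOLLOW(S) ⊇ FOLLOW(N) = {e}; in G::=b c S, the suffix after S is empty, so FOLLOW(S) ⊇ FOLLOW(G) = {g}; in H::=S, the suffix after S is empty, so FOLLOW(S) ⊇ FOLLOW(H) = {b, f}. Thus FOLLOW(S) = {$, b, e, f, g}.
FOLLOW(L): in H::=L, the suffix after L is empty, so FOLLOW(L) ⊇ FOLLOW(H) = {b, f}. Thus FOLLOW(L) = {b, f}.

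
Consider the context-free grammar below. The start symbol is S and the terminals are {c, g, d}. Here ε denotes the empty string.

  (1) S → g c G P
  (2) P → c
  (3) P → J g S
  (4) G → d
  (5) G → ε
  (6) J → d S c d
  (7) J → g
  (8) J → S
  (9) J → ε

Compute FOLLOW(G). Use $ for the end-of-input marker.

FIRST(S): from S→g c G P we get {g}. So FIRST(S) = {g}.
FIRST(G): from G→d we get {d}; from G→ε we get {ε}. So FIRST(G) = {ε, d}.
FIRST(J): from J→d S c d we get {d}; from J→g we get {g}; from J→S we get {g}; from J→ε we get {ε}. So FIRST(J) = {ε, d, g}.
FIRST(P): from P→c we get {c}; from P→J g S we get {d, g}. So FIRST(P) = {c, d, g}.
FOLLOW(S) includes $ since S is the start symbol.
FOLLOW(G): in S→g c G P, G is followed by P with FIRST {c, d, g}. Thus FOLLOW(G) = {c, d, g}.
FOLLOW(J): in P→J g S, J is followed by g S with FIRST {g}. Thus FOLLOW(J) = {g}.
FOLLOW(S): in P→J g S, the suffix after S is empty, so FOLLOW(S) ⊇ FOLLOW(P) = {$, c, g}; in J→d S c d, S is followed by c d with FIRST {c}; in J→S, the suffix after S is empty, so FOLLOW(S) ⊇ FOLLOW(J) = {g}. Thus FOLLOW(S) = {$, c, g}.
FOLLOW(P): in S→g c G P, the suffix after P is empty, so FOLLOW(P) ⊇ FOLLOW(S) = {$, c, g}. Thus FOLLOW(P) = {$, c, g}.

{c, d, g}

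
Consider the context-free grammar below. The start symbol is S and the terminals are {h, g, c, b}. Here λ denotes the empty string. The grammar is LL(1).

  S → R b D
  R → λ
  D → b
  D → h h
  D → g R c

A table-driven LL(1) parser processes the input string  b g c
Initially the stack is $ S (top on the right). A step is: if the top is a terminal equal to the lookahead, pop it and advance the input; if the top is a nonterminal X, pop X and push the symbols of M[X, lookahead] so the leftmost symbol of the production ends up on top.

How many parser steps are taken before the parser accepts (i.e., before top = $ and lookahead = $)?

step 1: stack=$ S  input=b g c $  — expand S → R b D
step 2: stack=$ D b R  input=b g c $  — expand R → λ
step 3: stack=$ D b  input=b g c $  — match b
step 4: stack=$ D  input=g c $  — expand D → g R c
step 5: stack=$ c R g  input=g c $  — match g
step 6: stack=$ c R  input=c $  — expand R → λ
step 7: stack=$ c  input=c $  — match c
Accept reached after 7 steps.

7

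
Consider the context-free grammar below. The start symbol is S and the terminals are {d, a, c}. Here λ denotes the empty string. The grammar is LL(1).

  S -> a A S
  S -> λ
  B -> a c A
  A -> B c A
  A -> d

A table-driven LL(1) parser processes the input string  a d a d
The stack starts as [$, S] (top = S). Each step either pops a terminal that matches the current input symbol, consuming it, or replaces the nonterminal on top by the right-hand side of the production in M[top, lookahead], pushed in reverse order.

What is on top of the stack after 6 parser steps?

     Stack    Input      Action
  1  $ S      a d a d $  expand S -> a A S
  2  $ S A a  a d a d $  match a
  3  $ S A    d a d $    expand A -> d
  4  $ S d    d a d $    match d
  5  $ S      a d $      expand S -> a A S
  6  $ S A a  a d $      match a
Stack after step 6: $ S A (top = A).

A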